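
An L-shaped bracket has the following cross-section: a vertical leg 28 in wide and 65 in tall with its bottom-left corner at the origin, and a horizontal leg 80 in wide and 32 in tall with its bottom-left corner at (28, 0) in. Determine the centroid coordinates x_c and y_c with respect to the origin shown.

x_c = 45.56 in, y_c = 22.86 in

Part | A | x̄ᵢ | ȳᵢ | A·x̄ᵢ | A·ȳᵢ
vertical leg | 1820.00 | 14.00 | 32.50 | 25480.00 | 59150.00
horizontal leg | 2560.00 | 68.00 | 16.00 | 174080.00 | 40960.00
Σ | 4380.00 |  |  | 199560.00 | 100110.00
x_c = 199560.00 / 4380.00 = 45.56 in
y_c = 100110.00 / 4380.00 = 22.86 in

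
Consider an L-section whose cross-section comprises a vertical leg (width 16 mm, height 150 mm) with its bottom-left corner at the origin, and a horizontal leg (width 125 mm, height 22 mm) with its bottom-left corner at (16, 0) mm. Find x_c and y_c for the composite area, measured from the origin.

Part | A | x̄ᵢ | ȳᵢ | A·x̄ᵢ | A·ȳᵢ
vertical leg | 2400.00 | 8.00 | 75.00 | 19200.00 | 180000.00
horizontal leg | 2750.00 | 78.50 | 11.00 | 215875.00 | 30250.00
Σ | 5150.00 |  |  | 235075.00 | 210250.00
x_c = 235075.00 / 5150.00 = 45.65 mm
y_c = 210250.00 / 5150.00 = 40.83 mm

x_c = 45.65 mm, y_c = 40.83 mm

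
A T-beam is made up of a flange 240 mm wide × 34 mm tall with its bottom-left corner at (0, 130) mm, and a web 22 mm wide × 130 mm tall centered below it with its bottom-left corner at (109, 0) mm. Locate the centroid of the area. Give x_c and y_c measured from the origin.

x_c = 120.00 mm, y_c = 125.72 mm

web: A = 22 × 130 = 2860.00, centroid at (120.00, 65.00).
flange: A = 240 × 34 = 8160.00, centroid at (120.00, 147.00).
ΣA = 11020.00 mm², ΣAx_c = 1322400.00 mm³, ΣAy_c = 1385420.00 mm³.
x_c = 1322400.00/11020.00 = 120.00 mm; y_c = 1385420.00/11020.00 = 125.72 mm.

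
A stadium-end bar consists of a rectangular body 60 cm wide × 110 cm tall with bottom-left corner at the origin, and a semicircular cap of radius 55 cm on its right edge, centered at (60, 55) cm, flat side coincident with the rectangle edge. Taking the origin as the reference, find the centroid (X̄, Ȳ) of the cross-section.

X̄ = 52.33 cm, Ȳ = 55.00 cm

rectangular body: A = 60 × 110 = 6600.00, centroid at (30.00, 55.00).
semicircular end: A = ½π·55² = 4751.66, centroid at (83.34, 55.00).
ΣA = 11351.66 cm², ΣAX̄ = 594016.20 cm³, ΣAȲ = 624341.24 cm³.
X̄ = 594016.20/11351.66 = 52.33 cm; Ȳ = 624341.24/11351.66 = 55.00 cm.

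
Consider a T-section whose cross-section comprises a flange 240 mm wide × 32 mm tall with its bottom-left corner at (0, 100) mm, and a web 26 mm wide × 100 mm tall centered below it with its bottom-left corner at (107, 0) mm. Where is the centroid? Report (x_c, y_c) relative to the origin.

x_c = 120.00 mm, y_c = 99.31 mm

web: A = 26 × 100 = 2600.00, centroid at (120.00, 50.00).
flange: A = 240 × 32 = 7680.00, centroid at (120.00, 116.00).
ΣA = 10280.00 mm²
ΣAx_c = (2600.00)(120.00) + (7680.00)(120.00) = 1233600.00 mm³
ΣAy_c = (2600.00)(50.00) + (7680.00)(116.00) = 1020880.00 mm³
x_c = 1233600.00 / 10280.00 = 120.00 mm
y_c = 1020880.00 / 10280.00 = 99.31 mm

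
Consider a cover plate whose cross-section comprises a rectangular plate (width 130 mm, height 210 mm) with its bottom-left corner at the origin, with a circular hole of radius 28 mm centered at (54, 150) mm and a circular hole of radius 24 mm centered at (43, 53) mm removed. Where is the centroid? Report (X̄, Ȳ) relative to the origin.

Part | A | x̄ᵢ | ȳᵢ | A·x̄ᵢ | A·ȳᵢ
plate | 27300.00 | 65.00 | 105.00 | 1774500.00 | 2866500.00
hole 1 | -2463.01 | 54.00 | 150.00 | -133002.47 | -369451.30
hole 2 | -1809.56 | 43.00 | 53.00 | -77810.97 | -95906.54
Σ | 23027.43 |  |  | 1563686.57 | 2401142.16
X̄ = 1563686.57 / 23027.43 = 67.91 mm
Ȳ = 2401142.16 / 23027.43 = 104.27 mm

X̄ = 67.91 mm, Ȳ = 104.27 mm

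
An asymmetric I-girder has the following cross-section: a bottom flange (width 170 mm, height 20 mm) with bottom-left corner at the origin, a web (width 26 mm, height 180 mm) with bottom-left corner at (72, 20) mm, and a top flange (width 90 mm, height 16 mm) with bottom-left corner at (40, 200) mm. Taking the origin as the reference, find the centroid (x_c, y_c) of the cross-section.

bottom flange: A = 170 × 20 = 3400.00, centroid at (85.00, 10.00).
web: A = 26 × 180 = 4680.00, centroid at (85.00, 110.00).
top flange: A = 90 × 16 = 1440.00, centroid at (85.00, 208.00).
ΣA = 9520.00 mm²
ΣAx_c = (3400.00)(85.00) + (4680.00)(85.00) + (1440.00)(85.00) = 809200.00 mm³
ΣAy_c = (3400.00)(10.00) + (4680.00)(110.00) + (1440.00)(208.00) = 848320.00 mm³
x_c = 809200.00 / 9520.00 = 85.00 mm
y_c = 848320.00 / 9520.00 = 89.11 mm

x_c = 85.00 mm, y_c = 89.11 mm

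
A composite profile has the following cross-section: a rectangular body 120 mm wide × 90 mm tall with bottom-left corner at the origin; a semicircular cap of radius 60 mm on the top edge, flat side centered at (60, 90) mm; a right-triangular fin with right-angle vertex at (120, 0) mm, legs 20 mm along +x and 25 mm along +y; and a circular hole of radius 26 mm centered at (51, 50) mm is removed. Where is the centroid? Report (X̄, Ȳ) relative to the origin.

rectangular body: A = 120 × 90 = 10800.00, centroid at (60.00, 45.00).
semicircular top: A = ½π·60² = 5654.87, centroid at (60.00, 115.46).
triangular fin: A = ½·20·25 = 250.00, centroid at (126.67, 8.33).
hole: A = −π·26² = -2123.72, centroid at (51.00, 50.00).
ΣA = 14581.15 mm², ΣAX̄ = 910649.12 mm³, ΣAȲ = 1034835.51 mm³.
X̄ = 910649.12/14581.15 = 62.45 mm; Ȳ = 1034835.51/14581.15 = 70.97 mm.

X̄ = 62.45 mm, Ȳ = 70.97 mm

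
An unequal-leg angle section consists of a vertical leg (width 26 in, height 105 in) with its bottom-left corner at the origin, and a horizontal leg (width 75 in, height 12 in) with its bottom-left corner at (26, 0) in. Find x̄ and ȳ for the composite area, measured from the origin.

Part | A | x̄ᵢ | ȳᵢ | A·x̄ᵢ | A·ȳᵢ
vertical leg | 2730.00 | 13.00 | 52.50 | 35490.00 | 143325.00
horizontal leg | 900.00 | 63.50 | 6.00 | 57150.00 | 5400.00
Σ | 3630.00 |  |  | 92640.00 | 148725.00
x̄ = 92640.00 / 3630.00 = 25.52 in
ȳ = 148725.00 / 3630.00 = 40.97 in

x̄ = 25.52 in, ȳ = 40.97 in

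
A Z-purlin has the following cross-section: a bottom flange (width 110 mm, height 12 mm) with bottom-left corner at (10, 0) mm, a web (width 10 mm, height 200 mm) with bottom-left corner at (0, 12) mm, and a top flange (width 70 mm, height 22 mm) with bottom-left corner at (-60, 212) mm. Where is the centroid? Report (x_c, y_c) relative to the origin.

x_c = 11.79 mm, y_c = 118.38 mm

bottom flange: A = 110 × 12 = 1320.00, centroid at (65.00, 6.00).
web: A = 10 × 200 = 2000.00, centroid at (5.00, 112.00).
top flange: A = 70 × 22 = 1540.00, centroid at (-25.00, 223.00).
ΣA = 4860.00 mm², ΣAx_c = 57300.00 mm³, ΣAy_c = 575340.00 mm³.
x_c = 57300.00/4860.00 = 11.79 mm; y_c = 575340.00/4860.00 = 118.38 mm.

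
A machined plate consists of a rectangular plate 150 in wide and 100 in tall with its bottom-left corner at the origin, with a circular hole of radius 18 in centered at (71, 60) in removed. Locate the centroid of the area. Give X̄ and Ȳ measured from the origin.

plate: A = 150 × 100 = 15000.00, centroid at (75.00, 50.00).
hole: A = −π·18² = -1017.88, centroid at (71.00, 60.00).
ΣA = 13982.12 in²
ΣAX̄ = (15000.00)(75.00) + (-1017.88)(71.00) = 1052730.80 in³
ΣAȲ = (15000.00)(50.00) + (-1017.88)(60.00) = 688927.44 in³
X̄ = 1052730.80 / 13982.12 = 75.29 in
Ȳ = 688927.44 / 13982.12 = 49.27 in

X̄ = 75.29 in, Ȳ = 49.27 in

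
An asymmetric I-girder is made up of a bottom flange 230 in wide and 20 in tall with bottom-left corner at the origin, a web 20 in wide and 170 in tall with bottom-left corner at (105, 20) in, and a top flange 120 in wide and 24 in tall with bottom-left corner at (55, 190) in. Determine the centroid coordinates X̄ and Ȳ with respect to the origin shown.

X̄ = 115.00 in, Ȳ = 90.51 in

bottom flange: A = 230 × 20 = 4600.00, centroid at (115.00, 10.00).
web: A = 20 × 170 = 3400.00, centroid at (115.00, 105.00).
top flange: A = 120 × 24 = 2880.00, centroid at (115.00, 202.00).
ΣA = 10880.00 in², ΣAX̄ = 1251200.00 in³, ΣAȲ = 984760.00 in³.
X̄ = 1251200.00/10880.00 = 115.00 in; Ȳ = 984760.00/10880.00 = 90.51 in.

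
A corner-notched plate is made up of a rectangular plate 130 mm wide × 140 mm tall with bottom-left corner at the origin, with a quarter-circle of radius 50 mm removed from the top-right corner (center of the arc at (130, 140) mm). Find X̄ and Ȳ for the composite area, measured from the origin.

plate: A = 130 × 140 = 18200.00, centroid at (65.00, 70.00).
removed quarter-circle: A = −¼π·50² = -1963.50, centroid at (108.78, 118.78).
ΣA = 16236.50 mm²
ΣAX̄ = (18200.00)(65.00) + (-1963.50)(108.78) = 969412.26 mm³
ΣAȲ = (18200.00)(70.00) + (-1963.50)(118.78) = 1040777.31 mm³
X̄ = 969412.26 / 16236.50 = 59.71 mm
Ȳ = 1040777.31 / 16236.50 = 64.10 mm

X̄ = 59.71 mm, Ȳ = 64.10 mm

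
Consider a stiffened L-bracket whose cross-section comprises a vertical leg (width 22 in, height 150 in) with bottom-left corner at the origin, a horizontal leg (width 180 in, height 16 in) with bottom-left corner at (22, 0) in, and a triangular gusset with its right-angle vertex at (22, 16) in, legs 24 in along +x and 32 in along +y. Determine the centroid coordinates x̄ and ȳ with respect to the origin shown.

Part | A | x̄ᵢ | ȳᵢ | A·x̄ᵢ | A·ȳᵢ
vertical leg | 3300.00 | 11.00 | 75.00 | 36300.00 | 247500.00
horizontal leg | 2880.00 | 112.00 | 8.00 | 322560.00 | 23040.00
gusset | 384.00 | 30.00 | 26.67 | 11520.00 | 10240.00
Σ | 6564.00 |  |  | 370380.00 | 280780.00
x̄ = 370380.00 / 6564.00 = 56.43 in
ȳ = 280780.00 / 6564.00 = 42.78 in

x̄ = 56.43 in, ȳ = 42.78 in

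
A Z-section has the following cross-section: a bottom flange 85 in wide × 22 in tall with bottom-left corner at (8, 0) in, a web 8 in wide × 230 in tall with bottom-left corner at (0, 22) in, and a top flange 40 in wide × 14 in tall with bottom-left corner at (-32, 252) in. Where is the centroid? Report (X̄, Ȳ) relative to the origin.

Part | A | x̄ᵢ | ȳᵢ | A·x̄ᵢ | A·ȳᵢ
bottom flange | 1870.00 | 50.50 | 11.00 | 94435.00 | 20570.00
web | 1840.00 | 4.00 | 137.00 | 7360.00 | 252080.00
top flange | 560.00 | -12.00 | 259.00 | -6720.00 | 145040.00
Σ | 4270.00 |  |  | 95075.00 | 417690.00
X̄ = 95075.00 / 4270.00 = 22.27 in
Ȳ = 417690.00 / 4270.00 = 97.82 in

X̄ = 22.27 in, Ȳ = 97.82 in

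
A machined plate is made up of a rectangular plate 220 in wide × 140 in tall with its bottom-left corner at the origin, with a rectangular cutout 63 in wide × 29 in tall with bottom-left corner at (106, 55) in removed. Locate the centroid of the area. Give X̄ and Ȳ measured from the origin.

plate: A = 220 × 140 = 30800.00, centroid at (110.00, 70.00).
hole: A = −(63 × 29) = -1827.00, centroid at (137.50, 69.50).
ΣA = 28973.00 in²
ΣAX̄ = (30800.00)(110.00) + (-1827.00)(137.50) = 3136787.50 in³
ΣAȲ = (30800.00)(70.00) + (-1827.00)(69.50) = 2029023.50 in³
X̄ = 3136787.50 / 28973.00 = 108.27 in
Ȳ = 2029023.50 / 28973.00 = 70.03 in

X̄ = 108.27 in, Ȳ = 70.03 in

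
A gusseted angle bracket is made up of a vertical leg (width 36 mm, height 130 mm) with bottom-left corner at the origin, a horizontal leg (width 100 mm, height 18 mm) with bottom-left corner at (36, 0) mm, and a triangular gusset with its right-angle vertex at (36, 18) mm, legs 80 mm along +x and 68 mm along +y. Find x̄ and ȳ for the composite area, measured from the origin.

x̄ = 44.51 mm, ȳ = 46.85 mm

vertical leg: A = 36 × 130 = 4680.00, centroid at (18.00, 65.00).
horizontal leg: A = 100 × 18 = 1800.00, centroid at (86.00, 9.00).
gusset: A = ½·80·68 = 2720.00, centroid at (62.67, 40.67).
ΣA = 9200.00 mm², ΣAx̄ = 409493.33 mm³, ΣAȳ = 431013.33 mm³.
x̄ = 409493.33/9200.00 = 44.51 mm; ȳ = 431013.33/9200.00 = 46.85 mm.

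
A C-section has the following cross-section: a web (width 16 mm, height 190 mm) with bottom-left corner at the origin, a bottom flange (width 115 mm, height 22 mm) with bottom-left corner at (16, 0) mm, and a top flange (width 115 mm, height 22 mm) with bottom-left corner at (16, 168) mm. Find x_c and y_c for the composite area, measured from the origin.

Part | A | x̄ᵢ | ȳᵢ | A·x̄ᵢ | A·ȳᵢ
web | 3040.00 | 8.00 | 95.00 | 24320.00 | 288800.00
bottom flange | 2530.00 | 73.50 | 11.00 | 185955.00 | 27830.00
top flange | 2530.00 | 73.50 | 179.00 | 185955.00 | 452870.00
Σ | 8100.00 |  |  | 396230.00 | 769500.00
x_c = 396230.00 / 8100.00 = 48.92 mm
y_c = 769500.00 / 8100.00 = 95.00 mm

x_c = 48.92 mm, y_c = 95.00 mm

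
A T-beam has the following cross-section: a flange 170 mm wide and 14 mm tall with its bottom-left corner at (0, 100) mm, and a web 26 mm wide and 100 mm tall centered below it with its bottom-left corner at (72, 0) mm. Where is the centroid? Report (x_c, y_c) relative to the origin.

x_c = 85.00 mm, y_c = 77.24 mm

web: A = 26 × 100 = 2600.00, centroid at (85.00, 50.00).
flange: A = 170 × 14 = 2380.00, centroid at (85.00, 107.00).
ΣA = 4980.00 mm²
ΣAx_c = (2600.00)(85.00) + (2380.00)(85.00) = 423300.00 mm³
ΣAy_c = (2600.00)(50.00) + (2380.00)(107.00) = 384660.00 mm³
x_c = 423300.00 / 4980.00 = 85.00 mm
y_c = 384660.00 / 4980.00 = 77.24 mm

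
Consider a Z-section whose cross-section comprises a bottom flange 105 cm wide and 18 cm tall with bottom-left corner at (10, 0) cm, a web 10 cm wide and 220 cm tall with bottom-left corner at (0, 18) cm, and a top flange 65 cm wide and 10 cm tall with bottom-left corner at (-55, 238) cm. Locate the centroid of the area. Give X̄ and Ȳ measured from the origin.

X̄ = 24.16 cm, Ȳ = 96.32 cm

Part | A | x̄ᵢ | ȳᵢ | A·x̄ᵢ | A·ȳᵢ
bottom flange | 1890.00 | 62.50 | 9.00 | 118125.00 | 17010.00
web | 2200.00 | 5.00 | 128.00 | 11000.00 | 281600.00
top flange | 650.00 | -22.50 | 243.00 | -14625.00 | 157950.00
Σ | 4740.00 |  |  | 114500.00 | 456560.00
X̄ = 114500.00 / 4740.00 = 24.16 cm
Ȳ = 456560.00 / 4740.00 = 96.32 cm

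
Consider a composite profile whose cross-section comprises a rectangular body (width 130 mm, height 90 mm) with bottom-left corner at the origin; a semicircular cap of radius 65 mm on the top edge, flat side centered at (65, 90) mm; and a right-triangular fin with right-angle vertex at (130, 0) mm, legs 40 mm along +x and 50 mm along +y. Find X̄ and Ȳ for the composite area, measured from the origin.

rectangular body: A = 130 × 90 = 11700.00, centroid at (65.00, 45.00).
semicircular top: A = ½π·65² = 6636.61, centroid at (65.00, 117.59).
triangular fin: A = ½·40·50 = 1000.00, centroid at (143.33, 16.67).
ΣA = 19336.61 mm²
ΣAX̄ = (11700.00)(65.00) + (6636.61)(65.00) + (1000.00)(143.33) = 1335213.27 mm³
ΣAȲ = (11700.00)(45.00) + (6636.61)(117.59) + (1000.00)(16.67) = 1323545.30 mm³
X̄ = 1335213.27 / 19336.61 = 69.05 mm
Ȳ = 1323545.30 / 19336.61 = 68.45 mm

X̄ = 69.05 mm, Ȳ = 68.45 mm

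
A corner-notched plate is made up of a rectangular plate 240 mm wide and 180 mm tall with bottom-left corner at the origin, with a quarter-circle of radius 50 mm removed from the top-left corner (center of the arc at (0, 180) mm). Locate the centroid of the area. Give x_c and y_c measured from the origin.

plate: A = 240 × 180 = 43200.00, centroid at (120.00, 90.00).
removed quarter-circle: A = −¼π·50² = -1963.50, centroid at (21.22, 158.78).
ΣA = 41236.50 mm²
ΣAx_c = (43200.00)(120.00) + (-1963.50)(21.22) = 5142333.33 mm³
ΣAy_c = (43200.00)(90.00) + (-1963.50)(158.78) = 3576237.49 mm³
x_c = 5142333.33 / 41236.50 = 124.70 mm
y_c = 3576237.49 / 41236.50 = 86.73 mm

x_c = 124.70 mm, y_c = 86.73 mm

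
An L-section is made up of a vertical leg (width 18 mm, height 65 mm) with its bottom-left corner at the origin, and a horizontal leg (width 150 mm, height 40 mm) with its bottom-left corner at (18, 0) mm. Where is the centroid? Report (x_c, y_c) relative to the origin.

x_c = 79.29 mm, y_c = 22.04 mm

vertical leg: A = 18 × 65 = 1170.00, centroid at (9.00, 32.50).
horizontal leg: A = 150 × 40 = 6000.00, centroid at (93.00, 20.00).
ΣA = 7170.00 mm²
ΣAx_c = (1170.00)(9.00) + (6000.00)(93.00) = 568530.00 mm³
ΣAy_c = (1170.00)(32.50) + (6000.00)(20.00) = 158025.00 mm³
x_c = 568530.00 / 7170.00 = 79.29 mm
y_c = 158025.00 / 7170.00 = 22.04 mm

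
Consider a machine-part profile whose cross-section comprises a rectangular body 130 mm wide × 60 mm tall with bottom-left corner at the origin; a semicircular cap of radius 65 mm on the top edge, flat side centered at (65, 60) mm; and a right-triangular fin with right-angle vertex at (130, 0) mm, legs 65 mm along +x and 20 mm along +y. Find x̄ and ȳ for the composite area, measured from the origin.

Part | A | x̄ᵢ | ȳᵢ | A·x̄ᵢ | A·ȳᵢ
rectangular body | 7800.00 | 65.00 | 30.00 | 507000.00 | 234000.00
semicircular top | 6636.61 | 65.00 | 87.59 | 431379.94 | 581280.20
triangular fin | 650.00 | 151.67 | 6.67 | 98583.33 | 4333.33
Σ | 15086.61 |  |  | 1036963.27 | 819613.54
x̄ = 1036963.27 / 15086.61 = 68.73 mm
ȳ = 819613.54 / 15086.61 = 54.33 mm

x̄ = 68.73 mm, ȳ = 54.33 mm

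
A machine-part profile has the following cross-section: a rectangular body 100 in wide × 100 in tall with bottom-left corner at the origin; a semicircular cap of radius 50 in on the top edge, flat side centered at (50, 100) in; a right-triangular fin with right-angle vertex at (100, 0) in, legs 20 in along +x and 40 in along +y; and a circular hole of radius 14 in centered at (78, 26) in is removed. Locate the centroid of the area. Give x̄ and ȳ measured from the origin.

x̄ = 50.40 in, ȳ = 70.41 in

rectangular body: A = 100 × 100 = 10000.00, centroid at (50.00, 50.00).
semicircular top: A = ½π·50² = 3926.99, centroid at (50.00, 121.22).
triangular fin: A = ½·20·40 = 400.00, centroid at (106.67, 13.33).
hole: A = −π·14² = -615.75, centroid at (78.00, 26.00).
ΣA = 13711.24 in²
ΣAx̄ = (10000.00)(50.00) + (3926.99)(50.00) + (400.00)(106.67) + (-615.75)(78.00) = 690987.54 in³
ΣAȳ = (10000.00)(50.00) + (3926.99)(121.22) + (400.00)(13.33) + (-615.75)(26.00) = 965356.19 in³
x̄ = 690987.54 / 13711.24 = 50.40 in
ȳ = 965356.19 / 13711.24 = 70.41 in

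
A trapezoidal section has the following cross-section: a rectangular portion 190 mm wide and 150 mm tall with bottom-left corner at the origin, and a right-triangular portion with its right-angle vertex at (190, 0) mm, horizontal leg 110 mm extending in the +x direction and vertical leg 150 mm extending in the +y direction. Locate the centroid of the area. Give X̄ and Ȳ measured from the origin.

rectangular portion: A = 190 × 150 = 28500.00, centroid at (95.00, 75.00).
triangular portion: A = ½·110·150 = 8250.00, centroid at (226.67, 50.00).
ΣA = 36750.00 mm²
ΣAX̄ = (28500.00)(95.00) + (8250.00)(226.67) = 4577500.00 mm³
ΣAȲ = (28500.00)(75.00) + (8250.00)(50.00) = 2550000.00 mm³
X̄ = 4577500.00 / 36750.00 = 124.56 mm
Ȳ = 2550000.00 / 36750.00 = 69.39 mm

X̄ = 124.56 mm, Ȳ = 69.39 mm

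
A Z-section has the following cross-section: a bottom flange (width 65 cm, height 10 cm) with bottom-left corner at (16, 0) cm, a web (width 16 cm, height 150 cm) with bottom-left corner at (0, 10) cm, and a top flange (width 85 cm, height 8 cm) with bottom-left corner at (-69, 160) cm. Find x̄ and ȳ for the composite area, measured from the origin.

x̄ = 8.77 cm, ȳ = 85.46 cm

bottom flange: A = 65 × 10 = 650.00, centroid at (48.50, 5.00).
web: A = 16 × 150 = 2400.00, centroid at (8.00, 85.00).
top flange: A = 85 × 8 = 680.00, centroid at (-26.50, 164.00).
ΣA = 3730.00 cm², ΣAx̄ = 32705.00 cm³, ΣAȳ = 318770.00 cm³.
x̄ = 32705.00/3730.00 = 8.77 cm; ȳ = 318770.00/3730.00 = 85.46 cm.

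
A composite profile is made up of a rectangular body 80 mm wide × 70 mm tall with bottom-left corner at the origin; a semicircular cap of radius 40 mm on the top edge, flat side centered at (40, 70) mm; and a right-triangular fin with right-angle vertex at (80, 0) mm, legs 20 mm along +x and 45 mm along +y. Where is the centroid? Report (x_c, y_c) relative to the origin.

rectangular body: A = 80 × 70 = 5600.00, centroid at (40.00, 35.00).
semicircular top: A = ½π·40² = 2513.27, centroid at (40.00, 86.98).
triangular fin: A = ½·20·45 = 450.00, centroid at (86.67, 15.00).
ΣA = 8563.27 mm²
ΣAx_c = (5600.00)(40.00) + (2513.27)(40.00) + (450.00)(86.67) = 363530.96 mm³
ΣAy_c = (5600.00)(35.00) + (2513.27)(86.98) + (450.00)(15.00) = 421345.86 mm³
x_c = 363530.96 / 8563.27 = 42.45 mm
y_c = 421345.86 / 8563.27 = 49.20 mm

x_c = 42.45 mm, y_c = 49.20 mm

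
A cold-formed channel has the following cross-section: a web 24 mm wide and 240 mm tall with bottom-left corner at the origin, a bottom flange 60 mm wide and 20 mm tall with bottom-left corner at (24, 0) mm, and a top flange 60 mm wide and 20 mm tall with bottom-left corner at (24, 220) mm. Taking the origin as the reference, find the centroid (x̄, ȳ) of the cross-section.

web: A = 24 × 240 = 5760.00, centroid at (12.00, 120.00).
bottom flange: A = 60 × 20 = 1200.00, centroid at (54.00, 10.00).
top flange: A = 60 × 20 = 1200.00, centroid at (54.00, 230.00).
ΣA = 8160.00 mm², ΣAx̄ = 198720.00 mm³, ΣAȳ = 979200.00 mm³.
x̄ = 198720.00/8160.00 = 24.35 mm; ȳ = 979200.00/8160.00 = 120.00 mm.

x̄ = 24.35 mm, ȳ = 120.00 mm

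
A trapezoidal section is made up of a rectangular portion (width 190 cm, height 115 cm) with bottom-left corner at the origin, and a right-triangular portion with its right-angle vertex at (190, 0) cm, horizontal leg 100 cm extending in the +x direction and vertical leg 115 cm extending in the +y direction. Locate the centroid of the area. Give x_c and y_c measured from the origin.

rectangular portion: A = 190 × 115 = 21850.00, centroid at (95.00, 57.50).
triangular portion: A = ½·100·115 = 5750.00, centroid at (223.33, 38.33).
ΣA = 27600.00 cm², ΣAx_c = 3359916.67 cm³, ΣAy_c = 1476791.67 cm³.
x_c = 3359916.67/27600.00 = 121.74 cm; y_c = 1476791.67/27600.00 = 53.51 cm.

x_c = 121.74 cm, y_c = 53.51 cm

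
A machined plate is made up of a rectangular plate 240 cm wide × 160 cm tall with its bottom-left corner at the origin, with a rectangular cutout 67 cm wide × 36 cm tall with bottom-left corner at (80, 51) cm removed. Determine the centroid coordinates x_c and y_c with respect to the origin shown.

x_c = 120.44 cm, y_c = 80.74 cm

plate: A = 240 × 160 = 38400.00, centroid at (120.00, 80.00).
hole: A = −(67 × 36) = -2412.00, centroid at (113.50, 69.00).
ΣA = 35988.00 cm², ΣAx_c = 4334238.00 cm³, ΣAy_c = 2905572.00 cm³.
x_c = 4334238.00/35988.00 = 120.44 cm; y_c = 2905572.00/35988.00 = 80.74 cm.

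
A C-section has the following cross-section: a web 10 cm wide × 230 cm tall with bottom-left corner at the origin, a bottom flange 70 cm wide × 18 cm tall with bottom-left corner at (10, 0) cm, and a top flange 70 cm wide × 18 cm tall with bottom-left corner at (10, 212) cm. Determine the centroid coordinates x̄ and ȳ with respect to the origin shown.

Part | A | x̄ᵢ | ȳᵢ | A·x̄ᵢ | A·ȳᵢ
web | 2300.00 | 5.00 | 115.00 | 11500.00 | 264500.00
bottom flange | 1260.00 | 45.00 | 9.00 | 56700.00 | 11340.00
top flange | 1260.00 | 45.00 | 221.00 | 56700.00 | 278460.00
Σ | 4820.00 |  |  | 124900.00 | 554300.00
x̄ = 124900.00 / 4820.00 = 25.91 cm
ȳ = 554300.00 / 4820.00 = 115.00 cm

x̄ = 25.91 cm, ȳ = 115.00 cm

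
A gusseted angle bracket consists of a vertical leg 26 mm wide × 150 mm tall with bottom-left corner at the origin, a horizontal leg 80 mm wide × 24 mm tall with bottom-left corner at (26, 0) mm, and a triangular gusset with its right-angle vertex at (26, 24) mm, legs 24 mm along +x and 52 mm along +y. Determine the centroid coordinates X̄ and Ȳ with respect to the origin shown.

vertical leg: A = 26 × 150 = 3900.00, centroid at (13.00, 75.00).
horizontal leg: A = 80 × 24 = 1920.00, centroid at (66.00, 12.00).
gusset: A = ½·24·52 = 624.00, centroid at (34.00, 41.33).
ΣA = 6444.00 mm², ΣAX̄ = 198636.00 mm³, ΣAȲ = 341332.00 mm³.
X̄ = 198636.00/6444.00 = 30.82 mm; Ȳ = 341332.00/6444.00 = 52.97 mm.

X̄ = 30.82 mm, Ȳ = 52.97 mm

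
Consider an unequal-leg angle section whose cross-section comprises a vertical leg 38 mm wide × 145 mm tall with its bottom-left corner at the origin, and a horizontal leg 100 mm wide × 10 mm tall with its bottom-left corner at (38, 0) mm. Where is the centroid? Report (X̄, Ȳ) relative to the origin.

Part | A | x̄ᵢ | ȳᵢ | A·x̄ᵢ | A·ȳᵢ
vertical leg | 5510.00 | 19.00 | 72.50 | 104690.00 | 399475.00
horizontal leg | 1000.00 | 88.00 | 5.00 | 88000.00 | 5000.00
Σ | 6510.00 |  |  | 192690.00 | 404475.00
X̄ = 192690.00 / 6510.00 = 29.60 mm
Ȳ = 404475.00 / 6510.00 = 62.13 mm

X̄ = 29.60 mm, Ȳ = 62.13 mm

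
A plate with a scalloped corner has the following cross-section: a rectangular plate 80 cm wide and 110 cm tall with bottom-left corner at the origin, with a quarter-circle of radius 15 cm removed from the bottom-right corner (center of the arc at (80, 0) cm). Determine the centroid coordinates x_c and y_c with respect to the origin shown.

plate: A = 80 × 110 = 8800.00, centroid at (40.00, 55.00).
removed quarter-circle: A = −¼π·15² = -176.71, centroid at (73.63, 6.37).
ΣA = 8623.29 cm²
ΣAx_c = (8800.00)(40.00) + (-176.71)(73.63) = 338987.83 cm³
ΣAy_c = (8800.00)(55.00) + (-176.71)(6.37) = 482875.00 cm³
x_c = 338987.83 / 8623.29 = 39.31 cm
y_c = 482875.00 / 8623.29 = 56.00 cm

x_c = 39.31 cm, y_c = 56.00 cm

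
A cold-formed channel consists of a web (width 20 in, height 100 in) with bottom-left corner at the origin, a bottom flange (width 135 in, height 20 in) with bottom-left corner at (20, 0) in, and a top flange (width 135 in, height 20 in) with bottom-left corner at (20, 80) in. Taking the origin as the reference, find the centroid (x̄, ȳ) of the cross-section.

x̄ = 66.55 in, ȳ = 50.00 in

web: A = 20 × 100 = 2000.00, centroid at (10.00, 50.00).
bottom flange: A = 135 × 20 = 2700.00, centroid at (87.50, 10.00).
top flange: A = 135 × 20 = 2700.00, centroid at (87.50, 90.00).
ΣA = 7400.00 in²
ΣAx̄ = (2000.00)(10.00) + (2700.00)(87.50) + (2700.00)(87.50) = 492500.00 in³
ΣAȳ = (2000.00)(50.00) + (2700.00)(10.00) + (2700.00)(90.00) = 370000.00 in³
x̄ = 492500.00 / 7400.00 = 66.55 in
ȳ = 370000.00 / 7400.00 = 50.00 in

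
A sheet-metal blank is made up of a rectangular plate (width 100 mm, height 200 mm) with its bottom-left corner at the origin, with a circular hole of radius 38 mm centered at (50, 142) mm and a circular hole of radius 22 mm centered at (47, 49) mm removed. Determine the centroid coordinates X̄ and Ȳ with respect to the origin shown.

X̄ = 50.33 mm, Ȳ = 91.90 mm

Part | A | x̄ᵢ | ȳᵢ | A·x̄ᵢ | A·ȳᵢ
plate | 20000.00 | 50.00 | 100.00 | 1000000.00 | 2000000.00
hole 1 | -4536.46 | 50.00 | 142.00 | -226822.99 | -644177.29
hole 2 | -1520.53 | 47.00 | 49.00 | -71464.95 | -74506.01
Σ | 13943.01 |  |  | 701712.06 | 1281316.70
X̄ = 701712.06 / 13943.01 = 50.33 mm
Ȳ = 1281316.70 / 13943.01 = 91.90 mm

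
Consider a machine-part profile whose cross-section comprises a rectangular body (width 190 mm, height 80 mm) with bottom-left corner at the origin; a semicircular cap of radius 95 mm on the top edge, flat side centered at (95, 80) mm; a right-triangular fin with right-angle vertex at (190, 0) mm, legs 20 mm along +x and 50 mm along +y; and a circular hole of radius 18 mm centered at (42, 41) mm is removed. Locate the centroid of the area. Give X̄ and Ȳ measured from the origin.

X̄ = 98.63 mm, Ȳ = 79.02 mm

rectangular body: A = 190 × 80 = 15200.00, centroid at (95.00, 40.00).
semicircular top: A = ½π·95² = 14176.44, centroid at (95.00, 120.32).
triangular fin: A = ½·20·50 = 500.00, centroid at (196.67, 16.67).
hole: A = −π·18² = -1017.88, centroid at (42.00, 41.00).
ΣA = 28858.56 mm²
ΣAX̄ = (15200.00)(95.00) + (14176.44)(95.00) + (500.00)(196.67) + (-1017.88)(42.00) = 2846344.04 mm³
ΣAȲ = (15200.00)(40.00) + (14176.44)(120.32) + (500.00)(16.67) + (-1017.88)(41.00) = 2280298.70 mm³
X̄ = 2846344.04 / 28858.56 = 98.63 mm
Ȳ = 2280298.70 / 28858.56 = 79.02 mm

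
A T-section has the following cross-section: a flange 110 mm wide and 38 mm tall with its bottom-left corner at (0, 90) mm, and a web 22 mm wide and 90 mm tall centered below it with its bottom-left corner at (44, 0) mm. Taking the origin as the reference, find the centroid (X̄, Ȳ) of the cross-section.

X̄ = 55.00 mm, Ȳ = 88.43 mm

Part | A | x̄ᵢ | ȳᵢ | A·x̄ᵢ | A·ȳᵢ
web | 1980.00 | 55.00 | 45.00 | 108900.00 | 89100.00
flange | 4180.00 | 55.00 | 109.00 | 229900.00 | 455620.00
Σ | 6160.00 |  |  | 338800.00 | 544720.00
X̄ = 338800.00 / 6160.00 = 55.00 mm
Ȳ = 544720.00 / 6160.00 = 88.43 mm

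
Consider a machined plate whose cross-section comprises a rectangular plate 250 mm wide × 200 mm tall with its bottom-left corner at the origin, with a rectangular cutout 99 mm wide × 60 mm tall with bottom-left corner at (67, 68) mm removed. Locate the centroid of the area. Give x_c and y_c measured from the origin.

Part | A | x̄ᵢ | ȳᵢ | A·x̄ᵢ | A·ȳᵢ
plate | 50000.00 | 125.00 | 100.00 | 6250000.00 | 5000000.00
hole | -5940.00 | 116.50 | 98.00 | -692010.00 | -582120.00
Σ | 44060.00 |  |  | 5557990.00 | 4417880.00
x_c = 5557990.00 / 44060.00 = 126.15 mm
y_c = 4417880.00 / 44060.00 = 100.27 mm

x_c = 126.15 mm, y_c = 100.27 mm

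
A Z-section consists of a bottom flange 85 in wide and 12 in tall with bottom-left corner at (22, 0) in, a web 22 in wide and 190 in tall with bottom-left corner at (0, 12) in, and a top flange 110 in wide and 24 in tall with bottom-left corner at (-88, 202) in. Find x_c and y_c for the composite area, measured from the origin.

bottom flange: A = 85 × 12 = 1020.00, centroid at (64.50, 6.00).
web: A = 22 × 190 = 4180.00, centroid at (11.00, 107.00).
top flange: A = 110 × 24 = 2640.00, centroid at (-33.00, 214.00).
ΣA = 7840.00 in²
ΣAx_c = (1020.00)(64.50) + (4180.00)(11.00) + (2640.00)(-33.00) = 24650.00 in³
ΣAy_c = (1020.00)(6.00) + (4180.00)(107.00) + (2640.00)(214.00) = 1018340.00 in³
x_c = 24650.00 / 7840.00 = 3.14 in
y_c = 1018340.00 / 7840.00 = 129.89 in

x_c = 3.14 in, y_c = 129.89 in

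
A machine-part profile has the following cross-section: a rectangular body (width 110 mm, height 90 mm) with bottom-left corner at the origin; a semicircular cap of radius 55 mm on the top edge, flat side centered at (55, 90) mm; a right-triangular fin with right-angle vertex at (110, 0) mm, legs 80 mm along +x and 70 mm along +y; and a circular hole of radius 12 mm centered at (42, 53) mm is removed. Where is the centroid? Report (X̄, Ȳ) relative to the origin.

X̄ = 68.80 mm, Ȳ = 60.32 mm

Part | A | x̄ᵢ | ȳᵢ | A·x̄ᵢ | A·ȳᵢ
rectangular body | 9900.00 | 55.00 | 45.00 | 544500.00 | 445500.00
semicircular top | 4751.66 | 55.00 | 113.34 | 261341.24 | 538565.97
triangular fin | 2800.00 | 136.67 | 23.33 | 382666.67 | 65333.33
hole | -452.39 | 42.00 | 53.00 | -19000.35 | -23976.64
Σ | 16999.27 |  |  | 1169507.55 | 1025422.66
X̄ = 1169507.55 / 16999.27 = 68.80 mm
Ȳ = 1025422.66 / 16999.27 = 60.32 mm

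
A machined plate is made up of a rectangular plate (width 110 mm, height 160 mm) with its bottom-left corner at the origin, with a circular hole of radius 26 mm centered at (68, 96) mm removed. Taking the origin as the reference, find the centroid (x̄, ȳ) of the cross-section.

x̄ = 53.22 mm, ȳ = 77.80 mm

plate: A = 110 × 160 = 17600.00, centroid at (55.00, 80.00).
hole: A = −π·26² = -2123.72, centroid at (68.00, 96.00).
ΣA = 15476.28 mm², ΣAx̄ = 823587.27 mm³, ΣAȳ = 1204123.20 mm³.
x̄ = 823587.27/15476.28 = 53.22 mm; ȳ = 1204123.20/15476.28 = 77.80 mm.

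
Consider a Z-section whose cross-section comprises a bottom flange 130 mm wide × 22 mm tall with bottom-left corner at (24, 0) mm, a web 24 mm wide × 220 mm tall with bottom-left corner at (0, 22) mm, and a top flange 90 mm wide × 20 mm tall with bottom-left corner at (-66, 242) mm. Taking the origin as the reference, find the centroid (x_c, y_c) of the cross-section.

x_c = 28.18 mm, y_c = 118.92 mm

bottom flange: A = 130 × 22 = 2860.00, centroid at (89.00, 11.00).
web: A = 24 × 220 = 5280.00, centroid at (12.00, 132.00).
top flange: A = 90 × 20 = 1800.00, centroid at (-21.00, 252.00).
ΣA = 9940.00 mm²
ΣAx_c = (2860.00)(89.00) + (5280.00)(12.00) + (1800.00)(-21.00) = 280100.00 mm³
ΣAy_c = (2860.00)(11.00) + (5280.00)(132.00) + (1800.00)(252.00) = 1182020.00 mm³
x_c = 280100.00 / 9940.00 = 28.18 mm
y_c = 1182020.00 / 9940.00 = 118.92 mm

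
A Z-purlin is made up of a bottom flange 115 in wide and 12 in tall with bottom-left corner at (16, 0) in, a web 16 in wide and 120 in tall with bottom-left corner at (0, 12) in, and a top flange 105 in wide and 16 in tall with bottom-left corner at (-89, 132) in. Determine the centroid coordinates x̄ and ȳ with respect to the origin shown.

Part | A | x̄ᵢ | ȳᵢ | A·x̄ᵢ | A·ȳᵢ
bottom flange | 1380.00 | 73.50 | 6.00 | 101430.00 | 8280.00
web | 1920.00 | 8.00 | 72.00 | 15360.00 | 138240.00
top flange | 1680.00 | -36.50 | 140.00 | -61320.00 | 235200.00
Σ | 4980.00 |  |  | 55470.00 | 381720.00
x̄ = 55470.00 / 4980.00 = 11.14 in
ȳ = 381720.00 / 4980.00 = 76.65 in

x̄ = 11.14 in, ȳ = 76.65 in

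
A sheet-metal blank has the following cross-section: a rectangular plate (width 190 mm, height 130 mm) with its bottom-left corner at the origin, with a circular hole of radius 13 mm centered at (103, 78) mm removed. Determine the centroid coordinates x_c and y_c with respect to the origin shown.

x_c = 94.82 mm, y_c = 64.71 mm

Part | A | x̄ᵢ | ȳᵢ | A·x̄ᵢ | A·ȳᵢ
plate | 24700.00 | 95.00 | 65.00 | 2346500.00 | 1605500.00
hole | -530.93 | 103.00 | 78.00 | -54685.70 | -41412.47
Σ | 24169.07 |  |  | 2291814.30 | 1564087.53
x_c = 2291814.30 / 24169.07 = 94.82 mm
y_c = 1564087.53 / 24169.07 = 64.71 mm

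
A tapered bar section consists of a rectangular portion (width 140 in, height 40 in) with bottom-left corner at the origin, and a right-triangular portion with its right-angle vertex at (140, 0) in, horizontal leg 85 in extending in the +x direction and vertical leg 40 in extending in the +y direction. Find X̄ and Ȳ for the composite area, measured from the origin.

Part | A | x̄ᵢ | ȳᵢ | A·x̄ᵢ | A·ȳᵢ
rectangular portion | 5600.00 | 70.00 | 20.00 | 392000.00 | 112000.00
triangular portion | 1700.00 | 168.33 | 13.33 | 286166.67 | 22666.67
Σ | 7300.00 |  |  | 678166.67 | 134666.67
X̄ = 678166.67 / 7300.00 = 92.90 in
Ȳ = 134666.67 / 7300.00 = 18.45 in

X̄ = 92.90 in, Ȳ = 18.45 in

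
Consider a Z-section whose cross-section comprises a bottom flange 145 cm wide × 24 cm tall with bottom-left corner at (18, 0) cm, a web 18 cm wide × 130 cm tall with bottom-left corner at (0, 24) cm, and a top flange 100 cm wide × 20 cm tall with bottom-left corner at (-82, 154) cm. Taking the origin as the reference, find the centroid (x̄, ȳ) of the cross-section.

x̄ = 34.78 cm, ȳ = 73.92 cm

Part | A | x̄ᵢ | ȳᵢ | A·x̄ᵢ | A·ȳᵢ
bottom flange | 3480.00 | 90.50 | 12.00 | 314940.00 | 41760.00
web | 2340.00 | 9.00 | 89.00 | 21060.00 | 208260.00
top flange | 2000.00 | -32.00 | 164.00 | -64000.00 | 328000.00
Σ | 7820.00 |  |  | 272000.00 | 578020.00
x̄ = 272000.00 / 7820.00 = 34.78 cm
ȳ = 578020.00 / 7820.00 = 73.92 cm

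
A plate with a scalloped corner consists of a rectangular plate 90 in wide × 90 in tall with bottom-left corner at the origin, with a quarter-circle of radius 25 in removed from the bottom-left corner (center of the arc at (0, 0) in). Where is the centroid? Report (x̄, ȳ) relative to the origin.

Part | A | x̄ᵢ | ȳᵢ | A·x̄ᵢ | A·ȳᵢ
plate | 8100.00 | 45.00 | 45.00 | 364500.00 | 364500.00
removed quarter-circle | -490.87 | 10.61 | 10.61 | -5208.33 | -5208.33
Σ | 7609.13 |  |  | 359291.67 | 359291.67
x̄ = 359291.67 / 7609.13 = 47.22 in
ȳ = 359291.67 / 7609.13 = 47.22 in

x̄ = 47.22 in, ȳ = 47.22 in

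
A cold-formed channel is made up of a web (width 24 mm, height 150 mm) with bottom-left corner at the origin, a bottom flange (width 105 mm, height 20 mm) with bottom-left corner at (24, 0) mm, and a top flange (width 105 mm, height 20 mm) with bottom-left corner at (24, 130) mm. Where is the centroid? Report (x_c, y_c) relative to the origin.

web: A = 24 × 150 = 3600.00, centroid at (12.00, 75.00).
bottom flange: A = 105 × 20 = 2100.00, centroid at (76.50, 10.00).
top flange: A = 105 × 20 = 2100.00, centroid at (76.50, 140.00).
ΣA = 7800.00 mm², ΣAx_c = 364500.00 mm³, ΣAy_c = 585000.00 mm³.
x_c = 364500.00/7800.00 = 46.73 mm; y_c = 585000.00/7800.00 = 75.00 mm.

x_c = 46.73 mm, y_c = 75.00 mm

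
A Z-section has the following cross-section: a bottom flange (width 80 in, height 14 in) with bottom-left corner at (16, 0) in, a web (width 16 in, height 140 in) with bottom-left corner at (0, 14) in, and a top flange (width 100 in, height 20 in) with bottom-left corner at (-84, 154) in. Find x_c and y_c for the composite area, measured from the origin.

x_c = 2.36 in, y_c = 97.76 in

bottom flange: A = 80 × 14 = 1120.00, centroid at (56.00, 7.00).
web: A = 16 × 140 = 2240.00, centroid at (8.00, 84.00).
top flange: A = 100 × 20 = 2000.00, centroid at (-34.00, 164.00).
ΣA = 5360.00 in²
ΣAx_c = (1120.00)(56.00) + (2240.00)(8.00) + (2000.00)(-34.00) = 12640.00 in³
ΣAy_c = (1120.00)(7.00) + (2240.00)(84.00) + (2000.00)(164.00) = 524000.00 in³
x_c = 12640.00 / 5360.00 = 2.36 in
y_c = 524000.00 / 5360.00 = 97.76 in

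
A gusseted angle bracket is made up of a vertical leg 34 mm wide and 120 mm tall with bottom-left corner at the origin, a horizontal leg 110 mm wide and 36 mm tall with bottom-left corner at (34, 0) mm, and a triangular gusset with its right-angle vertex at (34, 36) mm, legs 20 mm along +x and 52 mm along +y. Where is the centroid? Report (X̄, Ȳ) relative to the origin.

vertical leg: A = 34 × 120 = 4080.00, centroid at (17.00, 60.00).
horizontal leg: A = 110 × 36 = 3960.00, centroid at (89.00, 18.00).
gusset: A = ½·20·52 = 520.00, centroid at (40.67, 53.33).
ΣA = 8560.00 mm², ΣAX̄ = 442946.67 mm³, ΣAȲ = 343813.33 mm³.
X̄ = 442946.67/8560.00 = 51.75 mm; Ȳ = 343813.33/8560.00 = 40.17 mm.

X̄ = 51.75 mm, Ȳ = 40.17 mm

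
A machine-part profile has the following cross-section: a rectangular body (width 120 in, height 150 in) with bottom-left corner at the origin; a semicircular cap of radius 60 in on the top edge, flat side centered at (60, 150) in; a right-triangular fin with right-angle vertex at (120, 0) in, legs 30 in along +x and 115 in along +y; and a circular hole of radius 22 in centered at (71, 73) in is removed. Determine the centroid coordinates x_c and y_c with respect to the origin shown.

x_c = 64.36 in, y_c = 96.29 in

rectangular body: A = 120 × 150 = 18000.00, centroid at (60.00, 75.00).
semicircular top: A = ½π·60² = 5654.87, centroid at (60.00, 175.46).
triangular fin: A = ½·30·115 = 1725.00, centroid at (130.00, 38.33).
hole: A = −π·22² = -1520.53, centroid at (71.00, 73.00).
ΣA = 23859.34 in², ΣAx_c = 1535584.32 in³, ΣAy_c = 2297356.26 in³.
x_c = 1535584.32/23859.34 = 64.36 in; y_c = 2297356.26/23859.34 = 96.29 in.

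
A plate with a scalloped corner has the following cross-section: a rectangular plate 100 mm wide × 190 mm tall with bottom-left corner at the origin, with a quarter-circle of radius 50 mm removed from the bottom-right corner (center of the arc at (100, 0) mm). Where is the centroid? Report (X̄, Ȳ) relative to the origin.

X̄ = 46.68 mm, Ȳ = 103.50 mm

plate: A = 100 × 190 = 19000.00, centroid at (50.00, 95.00).
removed quarter-circle: A = −¼π·50² = -1963.50, centroid at (78.78, 21.22).
ΣA = 17036.50 mm², ΣAX̄ = 795317.13 mm³, ΣAȲ = 1763333.33 mm³.
X̄ = 795317.13/17036.50 = 46.68 mm; Ȳ = 1763333.33/17036.50 = 103.50 mm.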